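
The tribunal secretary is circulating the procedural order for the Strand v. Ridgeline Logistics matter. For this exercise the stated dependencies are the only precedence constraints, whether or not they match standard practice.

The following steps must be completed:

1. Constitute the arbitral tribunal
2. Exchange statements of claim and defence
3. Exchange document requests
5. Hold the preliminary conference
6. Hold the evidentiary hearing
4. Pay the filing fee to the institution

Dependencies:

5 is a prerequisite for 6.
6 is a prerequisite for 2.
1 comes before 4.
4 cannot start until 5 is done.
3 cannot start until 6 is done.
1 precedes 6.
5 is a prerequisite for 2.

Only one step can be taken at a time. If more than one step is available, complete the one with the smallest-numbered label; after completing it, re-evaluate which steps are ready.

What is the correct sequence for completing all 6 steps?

1 and 5 have no prerequisites; 1 has the earlier label, so 1 is first.
Next only 5 has its prerequisites met → 5.
4 and 6 are both available; 4 has the earlier label → 4.
That leaves 6 as the only ready step → 6.
Ready: 2 and 3. 2 has the earlier label → 2.
That leaves 3 as the only ready step → 3.

1 → 5 → 4 → 6 → 2 → 3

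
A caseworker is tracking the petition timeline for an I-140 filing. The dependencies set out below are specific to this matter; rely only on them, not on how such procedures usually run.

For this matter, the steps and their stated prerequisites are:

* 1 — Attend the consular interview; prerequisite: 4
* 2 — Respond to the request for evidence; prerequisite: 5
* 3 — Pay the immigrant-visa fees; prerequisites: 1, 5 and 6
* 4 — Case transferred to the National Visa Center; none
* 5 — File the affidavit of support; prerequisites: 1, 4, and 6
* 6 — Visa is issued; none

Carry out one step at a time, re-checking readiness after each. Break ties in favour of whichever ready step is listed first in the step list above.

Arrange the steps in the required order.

4 1 6 5 2 3

4 and 6 have no prerequisites; 4 is listed earlier, so 4 is first.
1 now also ready, so the ready set is {1, 6}; 1 is listed earlier → 1.
Next only 6 has its prerequisites met → 6.
5 needed 1, 4 and 6, now all done → 5.
Ready: 2 and 3. 2 is listed earlier → 2.
Next only 3 has its prerequisites met → 3.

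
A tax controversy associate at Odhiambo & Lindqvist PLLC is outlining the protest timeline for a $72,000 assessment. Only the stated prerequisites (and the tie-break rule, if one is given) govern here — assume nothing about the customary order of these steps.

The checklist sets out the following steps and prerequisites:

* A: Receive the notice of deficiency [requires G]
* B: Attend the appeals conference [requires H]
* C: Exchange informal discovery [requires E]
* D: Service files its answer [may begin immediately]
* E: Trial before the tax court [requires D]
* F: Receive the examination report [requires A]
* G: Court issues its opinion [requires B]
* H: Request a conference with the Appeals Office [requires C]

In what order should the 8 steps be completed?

D, E, C, H, B, G, A, F

D has no prerequisites → D first.
That leaves E as the only ready step → E.
C is the only step now ready → C.
H needed C, now all done → H.
B needed H, now all done → B.
G needed B, now all done → G.
A needed G, now all done → A.
That leaves F as the only ready step → F.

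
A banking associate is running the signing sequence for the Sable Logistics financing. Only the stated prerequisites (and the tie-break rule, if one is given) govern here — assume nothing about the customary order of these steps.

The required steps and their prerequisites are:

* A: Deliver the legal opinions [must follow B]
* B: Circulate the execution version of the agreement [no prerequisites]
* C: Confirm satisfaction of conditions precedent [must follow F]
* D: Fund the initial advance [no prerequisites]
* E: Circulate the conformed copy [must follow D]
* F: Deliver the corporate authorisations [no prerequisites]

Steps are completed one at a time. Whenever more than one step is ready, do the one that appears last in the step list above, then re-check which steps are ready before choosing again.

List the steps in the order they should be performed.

F D E C B A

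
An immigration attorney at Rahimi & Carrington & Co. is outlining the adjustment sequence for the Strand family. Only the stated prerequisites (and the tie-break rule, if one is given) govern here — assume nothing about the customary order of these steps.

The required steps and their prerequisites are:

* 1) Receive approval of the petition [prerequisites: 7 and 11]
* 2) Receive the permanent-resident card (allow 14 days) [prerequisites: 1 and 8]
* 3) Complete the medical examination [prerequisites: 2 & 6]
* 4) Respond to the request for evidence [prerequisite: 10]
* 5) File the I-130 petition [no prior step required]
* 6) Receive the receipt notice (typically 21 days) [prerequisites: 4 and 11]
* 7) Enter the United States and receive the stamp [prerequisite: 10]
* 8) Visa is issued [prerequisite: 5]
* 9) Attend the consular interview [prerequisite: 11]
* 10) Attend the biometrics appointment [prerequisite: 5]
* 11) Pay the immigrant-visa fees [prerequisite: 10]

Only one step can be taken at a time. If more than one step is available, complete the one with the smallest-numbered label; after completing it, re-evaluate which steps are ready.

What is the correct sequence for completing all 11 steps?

5 → 8 → 10 → 4 → 7 → 11 → 1 → 2 → 6 → 3 → 9

5 is the only step with nothing outstanding, so it goes first.
8 and 10 are both available; 8 has the earlier label → 8.
That leaves 10 as the only ready step → 10.
Ready: 4, 7 and 11. 4 has the earlier label → 4.
7 and 11 are both available; 7 has the earlier label → 7.
Next only 11 has its prerequisites met → 11.
1, 6 and 9 are all available; 1 has the earlier label → 1.
Now 2, 6 and 9 have their prerequisites met. 2 has the earlier label, so 2 next.
6 and 9 are both available; 6 has the earlier label → 6.
3 now also ready, so the ready set is {3, 9}; 3 has the earlier label → 3.
9 needed 11, now all done → 9.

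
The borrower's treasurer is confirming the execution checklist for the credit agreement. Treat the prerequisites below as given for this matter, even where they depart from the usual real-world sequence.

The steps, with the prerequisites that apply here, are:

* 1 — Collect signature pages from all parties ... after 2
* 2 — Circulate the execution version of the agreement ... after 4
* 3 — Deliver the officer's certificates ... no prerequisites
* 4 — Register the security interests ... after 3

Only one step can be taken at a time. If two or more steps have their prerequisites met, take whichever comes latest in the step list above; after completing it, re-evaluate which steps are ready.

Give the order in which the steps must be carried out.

3 is the only step with nothing outstanding, so it goes first.
4 is the only step now ready → 4.
2 is the only step now ready → 2.
1 needed 2, now all done → 1.

3 4 2 1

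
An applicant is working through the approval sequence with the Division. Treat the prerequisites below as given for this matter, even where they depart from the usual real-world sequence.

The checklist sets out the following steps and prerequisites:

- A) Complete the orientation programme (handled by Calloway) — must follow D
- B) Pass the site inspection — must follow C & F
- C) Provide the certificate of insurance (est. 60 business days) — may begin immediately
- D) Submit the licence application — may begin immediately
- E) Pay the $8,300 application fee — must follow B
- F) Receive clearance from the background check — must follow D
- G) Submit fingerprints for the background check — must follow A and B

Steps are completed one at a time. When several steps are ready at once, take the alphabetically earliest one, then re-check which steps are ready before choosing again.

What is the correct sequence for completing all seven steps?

C → D → A → F → B → E → G

Nothing is required for C and D. C has the earlier label → C first.
Next only D has its prerequisites met → D.
Ready: A and F. A has the earlier label → A.
F needed D, now all done → F.
B needed C and F, now all done → B.
Now E and G have their prerequisites met. E has the earlier label, so E next.
G needed A and B, now all done → G.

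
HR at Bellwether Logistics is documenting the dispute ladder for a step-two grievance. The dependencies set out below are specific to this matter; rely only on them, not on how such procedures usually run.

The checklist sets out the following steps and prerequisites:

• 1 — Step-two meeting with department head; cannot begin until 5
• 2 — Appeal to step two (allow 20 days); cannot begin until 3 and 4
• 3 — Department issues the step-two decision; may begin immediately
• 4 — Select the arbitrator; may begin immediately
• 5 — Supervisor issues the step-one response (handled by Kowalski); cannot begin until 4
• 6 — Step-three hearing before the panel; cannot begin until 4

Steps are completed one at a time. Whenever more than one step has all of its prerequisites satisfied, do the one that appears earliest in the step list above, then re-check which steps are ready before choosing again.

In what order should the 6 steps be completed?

3 and 4 have no prerequisites; 3 is listed earlier, so 3 is first.
4 is the only step now ready → 4.
Now 2, 5 and 6 have their prerequisites met. 2 is listed earlier, so 2 next.
Now 5 and 6 have their prerequisites met. 5 is listed earlier, so 5 next.
Ready: 1 and 6. 1 is listed earlier → 1.
That leaves 6 as the only ready step → 6.

3, 4, 2, 5, 1, 6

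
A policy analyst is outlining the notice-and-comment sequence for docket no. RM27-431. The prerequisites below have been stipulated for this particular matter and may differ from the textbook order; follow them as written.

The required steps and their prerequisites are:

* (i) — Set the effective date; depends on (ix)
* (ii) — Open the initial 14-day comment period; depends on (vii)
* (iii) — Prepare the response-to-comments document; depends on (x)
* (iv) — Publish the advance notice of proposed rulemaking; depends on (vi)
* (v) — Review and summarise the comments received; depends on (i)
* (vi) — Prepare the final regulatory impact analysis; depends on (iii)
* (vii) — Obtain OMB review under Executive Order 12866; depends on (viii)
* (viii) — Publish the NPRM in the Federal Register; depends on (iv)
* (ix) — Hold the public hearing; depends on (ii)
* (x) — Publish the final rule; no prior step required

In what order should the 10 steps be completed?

Only (x) has no prerequisites, so it is first.
(iii) needed (x), now all done → (iii).
(vi) needed (iii), now all done → (vi).
(iv) needed (vi), now all done → (iv).
That leaves (viii) as the only ready step → (viii).
(vii) needed (viii), now all done → (vii).
(ii) needed (vii), now all done → (ii).
(ix) needed (ii), now all done → (ix).
That leaves (i) as the only ready step → (i).
That leaves (v) as the only ready step → (v).

(x) (iii) (vi) (iv) (viii) (vii) (ii) (ix) (i) (v)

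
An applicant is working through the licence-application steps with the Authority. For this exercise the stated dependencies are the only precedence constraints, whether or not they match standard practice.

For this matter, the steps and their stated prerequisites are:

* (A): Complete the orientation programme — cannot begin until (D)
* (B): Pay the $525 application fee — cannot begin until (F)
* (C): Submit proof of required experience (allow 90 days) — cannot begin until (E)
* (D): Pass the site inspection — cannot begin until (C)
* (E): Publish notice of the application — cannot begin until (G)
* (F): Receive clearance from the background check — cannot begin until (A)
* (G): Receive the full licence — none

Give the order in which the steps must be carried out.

(G) → (E) → (C) → (D) → (A) → (F) → (B)

Only (G) has no prerequisites, so it is first.
(E) needed (G), now all done → (E).
(C) needed (E), now all done → (C).
(D) needed (C), now all done → (D).
Next only (A) has its prerequisites met → (A).
Next only (F) has its prerequisites met → (F).
Next only (B) has its prerequisites met → (B).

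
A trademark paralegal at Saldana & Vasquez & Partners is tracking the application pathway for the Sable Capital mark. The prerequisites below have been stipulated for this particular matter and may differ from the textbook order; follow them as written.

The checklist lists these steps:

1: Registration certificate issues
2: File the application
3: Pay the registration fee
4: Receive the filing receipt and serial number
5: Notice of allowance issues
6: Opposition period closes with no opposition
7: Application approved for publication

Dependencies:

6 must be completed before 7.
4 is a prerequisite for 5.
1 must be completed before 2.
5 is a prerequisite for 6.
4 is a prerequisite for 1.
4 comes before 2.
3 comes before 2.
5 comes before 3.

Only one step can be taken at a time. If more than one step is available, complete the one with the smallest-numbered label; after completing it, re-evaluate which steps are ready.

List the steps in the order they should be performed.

4 1 5 3 2 6 7

4 has no prerequisites → 4 first.
1 and 5 are both available; 1 has the earlier label → 1.
That leaves 5 as the only ready step → 5.
3 and 6 are both available; 3 has the earlier label → 3.
2 now also ready, so the ready set is {2, 6}; 2 has the earlier label → 2.
6 needed 5, now all done → 6.
7 needed 6, now all done → 7.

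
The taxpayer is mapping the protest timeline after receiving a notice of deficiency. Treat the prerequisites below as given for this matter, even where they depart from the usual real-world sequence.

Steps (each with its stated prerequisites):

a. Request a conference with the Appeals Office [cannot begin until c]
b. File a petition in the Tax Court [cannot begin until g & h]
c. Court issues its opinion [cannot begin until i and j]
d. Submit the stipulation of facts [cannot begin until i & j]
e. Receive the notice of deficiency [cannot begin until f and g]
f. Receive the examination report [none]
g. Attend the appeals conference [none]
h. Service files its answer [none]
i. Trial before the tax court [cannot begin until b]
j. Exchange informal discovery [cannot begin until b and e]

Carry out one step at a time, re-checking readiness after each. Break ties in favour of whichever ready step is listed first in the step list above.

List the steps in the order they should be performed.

f g e h b i j c a d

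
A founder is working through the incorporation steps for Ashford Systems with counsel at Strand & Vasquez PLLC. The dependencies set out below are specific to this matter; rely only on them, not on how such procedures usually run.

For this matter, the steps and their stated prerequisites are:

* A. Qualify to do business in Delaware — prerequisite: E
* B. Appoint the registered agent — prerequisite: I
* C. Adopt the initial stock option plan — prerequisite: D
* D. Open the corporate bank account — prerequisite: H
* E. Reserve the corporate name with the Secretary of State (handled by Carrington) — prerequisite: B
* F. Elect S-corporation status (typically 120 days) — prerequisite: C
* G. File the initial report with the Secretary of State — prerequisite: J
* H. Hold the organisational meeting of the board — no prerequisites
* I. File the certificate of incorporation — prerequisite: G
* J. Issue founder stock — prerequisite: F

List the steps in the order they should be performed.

Only H has no prerequisites, so it is first.
D needed H, now all done → D.
That leaves C as the only ready step → C.
F needed C, now all done → F.
J needed F, now all done → J.
G needed J, now all done → G.
Next only I has its prerequisites met → I.
Next only B has its prerequisites met → B.
E needed B, now all done → E.
A needed E, now all done → A.

H, D, C, F, J, G, I, B, E, A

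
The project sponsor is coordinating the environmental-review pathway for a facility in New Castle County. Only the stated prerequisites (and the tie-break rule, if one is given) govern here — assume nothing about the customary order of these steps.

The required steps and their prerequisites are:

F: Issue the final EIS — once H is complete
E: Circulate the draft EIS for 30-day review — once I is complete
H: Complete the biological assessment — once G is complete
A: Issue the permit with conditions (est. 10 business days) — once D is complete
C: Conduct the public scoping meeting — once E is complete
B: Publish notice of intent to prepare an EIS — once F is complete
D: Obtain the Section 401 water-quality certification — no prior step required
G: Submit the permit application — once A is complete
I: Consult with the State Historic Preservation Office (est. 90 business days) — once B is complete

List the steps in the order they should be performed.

D, A, G, H, F, B, I, E, C

D has no prerequisites → D first.
A needed D, now all done → A.
Next only G has its prerequisites met → G.
Next only H has its prerequisites met → H.
F is the only step now ready → F.
B needed F, now all done → B.
Next only I has its prerequisites met → I.
E needed I, now all done → E.
C needed E, now all done → C.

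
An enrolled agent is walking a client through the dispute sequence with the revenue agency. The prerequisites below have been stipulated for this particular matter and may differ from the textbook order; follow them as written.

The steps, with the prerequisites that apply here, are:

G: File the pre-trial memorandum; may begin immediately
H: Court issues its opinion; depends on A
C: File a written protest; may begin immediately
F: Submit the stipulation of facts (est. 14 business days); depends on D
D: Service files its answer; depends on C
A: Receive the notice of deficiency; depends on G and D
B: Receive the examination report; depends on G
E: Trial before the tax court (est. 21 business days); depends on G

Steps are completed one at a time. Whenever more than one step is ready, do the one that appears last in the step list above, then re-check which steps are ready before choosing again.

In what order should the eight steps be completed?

C and G have no prerequisites; C is listed later, so C is first.
D and G are both available; D is listed later → D.
F now also ready, so the ready set is {F, G}; F is listed later → F.
That leaves G as the only ready step → G.
Ready: E, B and A. E is listed later → E.
B and A are both available; B is listed later → B.
That leaves A as the only ready step → A.
H needed A, now all done → H.

C, D, F, G, E, B, A, H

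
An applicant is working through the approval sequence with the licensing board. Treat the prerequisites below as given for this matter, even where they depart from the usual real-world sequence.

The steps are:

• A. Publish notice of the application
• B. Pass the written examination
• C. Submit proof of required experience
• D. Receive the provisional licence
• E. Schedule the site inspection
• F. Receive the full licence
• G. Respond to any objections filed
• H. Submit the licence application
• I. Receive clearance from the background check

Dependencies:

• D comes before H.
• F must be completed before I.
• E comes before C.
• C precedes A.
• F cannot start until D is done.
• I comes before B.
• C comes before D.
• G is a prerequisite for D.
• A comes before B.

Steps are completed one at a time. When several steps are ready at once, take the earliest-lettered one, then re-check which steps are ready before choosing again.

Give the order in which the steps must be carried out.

E, C, A, G, D, F, H, I, B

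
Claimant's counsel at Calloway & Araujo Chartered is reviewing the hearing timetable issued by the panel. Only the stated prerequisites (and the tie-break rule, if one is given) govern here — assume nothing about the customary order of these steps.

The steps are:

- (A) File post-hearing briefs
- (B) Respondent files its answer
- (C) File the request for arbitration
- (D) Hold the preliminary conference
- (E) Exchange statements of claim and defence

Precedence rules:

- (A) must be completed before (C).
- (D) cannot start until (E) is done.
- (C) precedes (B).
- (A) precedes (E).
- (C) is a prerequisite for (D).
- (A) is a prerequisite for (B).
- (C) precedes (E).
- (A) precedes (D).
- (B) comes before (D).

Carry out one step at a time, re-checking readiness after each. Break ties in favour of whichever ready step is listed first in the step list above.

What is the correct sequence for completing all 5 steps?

(A) (C) (B) (E) (D)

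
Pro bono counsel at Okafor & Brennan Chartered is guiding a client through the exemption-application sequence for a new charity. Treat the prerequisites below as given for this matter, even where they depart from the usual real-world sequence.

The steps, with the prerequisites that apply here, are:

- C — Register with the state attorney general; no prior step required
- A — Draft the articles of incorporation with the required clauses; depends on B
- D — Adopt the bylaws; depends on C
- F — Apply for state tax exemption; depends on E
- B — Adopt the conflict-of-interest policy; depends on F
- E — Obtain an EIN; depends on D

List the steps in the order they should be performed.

C has no prerequisites → C first.
That leaves D as the only ready step → D.
E needed D, now all done → E.
F needed E, now all done → F.
B needed F, now all done → B.
That leaves A as the only ready step → A.

C → D → E → F → B → A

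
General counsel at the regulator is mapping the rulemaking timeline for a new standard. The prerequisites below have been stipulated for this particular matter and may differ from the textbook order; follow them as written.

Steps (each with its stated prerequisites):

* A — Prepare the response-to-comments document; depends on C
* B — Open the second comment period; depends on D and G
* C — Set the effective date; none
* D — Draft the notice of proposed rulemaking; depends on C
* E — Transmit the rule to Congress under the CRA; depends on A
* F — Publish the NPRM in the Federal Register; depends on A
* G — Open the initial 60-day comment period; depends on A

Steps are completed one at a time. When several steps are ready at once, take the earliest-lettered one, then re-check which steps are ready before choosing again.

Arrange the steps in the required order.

Only C has no prerequisites, so it is first.
Ready: A and D. A has the earlier label → A.
E, F and G now also ready, so the ready set is {D, E, F, G}; D has the earlier label → D.
E, F and G are all available; E has the earlier label → E.
Now F and G have their prerequisites met. F has the earlier label, so F next.
Next only G has its prerequisites met → G.
Next only B has its prerequisites met → B.

C, A, D, E, F, G, B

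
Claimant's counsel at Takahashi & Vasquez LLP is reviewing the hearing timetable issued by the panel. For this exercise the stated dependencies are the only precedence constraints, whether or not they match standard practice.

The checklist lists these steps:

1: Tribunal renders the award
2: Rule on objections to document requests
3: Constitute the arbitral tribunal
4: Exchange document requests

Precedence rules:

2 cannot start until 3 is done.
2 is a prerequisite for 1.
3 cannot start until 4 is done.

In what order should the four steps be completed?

Only 4 has no prerequisites, so it is first.
3 is the only step now ready → 3.
That leaves 2 as the only ready step → 2.
1 needed 2, now all done → 1.

4 3 2 1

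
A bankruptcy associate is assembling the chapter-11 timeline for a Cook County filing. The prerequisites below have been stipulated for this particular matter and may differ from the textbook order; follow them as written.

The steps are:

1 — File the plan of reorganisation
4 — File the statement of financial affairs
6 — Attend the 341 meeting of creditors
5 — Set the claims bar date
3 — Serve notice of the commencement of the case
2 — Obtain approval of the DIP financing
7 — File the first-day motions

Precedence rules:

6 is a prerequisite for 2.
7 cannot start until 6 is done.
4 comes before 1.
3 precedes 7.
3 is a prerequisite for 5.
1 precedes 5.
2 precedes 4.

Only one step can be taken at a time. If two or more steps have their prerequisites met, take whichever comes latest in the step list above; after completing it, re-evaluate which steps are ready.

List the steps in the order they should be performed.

Nothing is required for 3 and 6. 3 is listed later → 3 first.
6 is the only step now ready → 6.
Now 7 and 2 have their prerequisites met. 7 is listed later, so 7 next.
2 is the only step now ready → 2.
Next only 4 has its prerequisites met → 4.
1 needed 4, now all done → 1.
5 is the only step now ready → 5.

3, 6, 7, 2, 4, 1, 5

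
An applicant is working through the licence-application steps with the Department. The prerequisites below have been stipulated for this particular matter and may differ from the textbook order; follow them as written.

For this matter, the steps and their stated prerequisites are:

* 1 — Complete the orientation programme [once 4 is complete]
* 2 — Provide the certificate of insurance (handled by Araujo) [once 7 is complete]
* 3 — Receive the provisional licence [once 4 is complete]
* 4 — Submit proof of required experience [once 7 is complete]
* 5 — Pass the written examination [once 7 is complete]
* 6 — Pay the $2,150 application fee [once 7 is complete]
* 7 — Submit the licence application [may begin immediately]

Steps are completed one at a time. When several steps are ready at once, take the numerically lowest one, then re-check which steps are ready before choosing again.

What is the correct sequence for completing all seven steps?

7 has no prerequisites → 7 first.
2, 4, 5 and 6 are all available; 2 has the earlier label → 2.
Ready: 4, 5 and 6. 4 has the earlier label → 4.
1 and 3 now also ready, so the ready set is {1, 3, 5, 6}; 1 has the earlier label → 1.
Now 3, 5 and 6 have their prerequisites met. 3 has the earlier label, so 3 next.
Ready: 5 and 6. 5 has the earlier label → 5.
6 is the only step now ready → 6.

7 → 2 → 4 → 1 → 3 → 5 → 6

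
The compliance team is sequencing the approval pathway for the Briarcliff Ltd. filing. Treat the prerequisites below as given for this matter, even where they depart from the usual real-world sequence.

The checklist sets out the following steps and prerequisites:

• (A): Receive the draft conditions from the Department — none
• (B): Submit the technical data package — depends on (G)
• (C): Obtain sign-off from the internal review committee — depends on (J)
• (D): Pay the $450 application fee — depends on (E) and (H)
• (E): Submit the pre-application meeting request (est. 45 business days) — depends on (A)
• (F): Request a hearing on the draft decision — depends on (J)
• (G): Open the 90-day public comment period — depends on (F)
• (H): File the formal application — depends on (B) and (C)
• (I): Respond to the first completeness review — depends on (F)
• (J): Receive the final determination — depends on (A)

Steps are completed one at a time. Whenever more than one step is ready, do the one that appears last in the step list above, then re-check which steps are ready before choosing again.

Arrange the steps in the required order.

Only (A) has no prerequisites, so it is first.
Ready: (J) and (E). (J) is listed later → (J).
(F) and (C) now also ready, so the ready set is {(F), (E), (C)}; (F) is listed later → (F).
(I) and (G) now also ready, so the ready set is {(I), (G), (E), (C)}; (I) is listed later → (I).
Ready: (G), (E) and (C). (G) is listed later → (G).
(E), (C) and (B) are all available; (E) is listed later → (E).
Now (C) and (B) have their prerequisites met. (C) is listed later, so (C) next.
(B) needed (G), now all done → (B).
Next only (H) has its prerequisites met → (H).
(D) needed (H) and (E), now all done → (D).

(A) → (J) → (F) → (I) → (G) → (E) → (C) → (B) → (H) → (D)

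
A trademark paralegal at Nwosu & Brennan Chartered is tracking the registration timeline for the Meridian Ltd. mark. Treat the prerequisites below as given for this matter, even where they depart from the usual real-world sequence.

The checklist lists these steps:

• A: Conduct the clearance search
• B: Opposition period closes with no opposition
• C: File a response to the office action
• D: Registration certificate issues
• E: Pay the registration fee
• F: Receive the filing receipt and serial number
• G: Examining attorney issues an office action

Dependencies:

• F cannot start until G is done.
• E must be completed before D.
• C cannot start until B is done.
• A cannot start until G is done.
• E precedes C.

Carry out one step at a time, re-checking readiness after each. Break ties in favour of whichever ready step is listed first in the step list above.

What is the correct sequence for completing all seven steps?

B, E, C, D, G, A, F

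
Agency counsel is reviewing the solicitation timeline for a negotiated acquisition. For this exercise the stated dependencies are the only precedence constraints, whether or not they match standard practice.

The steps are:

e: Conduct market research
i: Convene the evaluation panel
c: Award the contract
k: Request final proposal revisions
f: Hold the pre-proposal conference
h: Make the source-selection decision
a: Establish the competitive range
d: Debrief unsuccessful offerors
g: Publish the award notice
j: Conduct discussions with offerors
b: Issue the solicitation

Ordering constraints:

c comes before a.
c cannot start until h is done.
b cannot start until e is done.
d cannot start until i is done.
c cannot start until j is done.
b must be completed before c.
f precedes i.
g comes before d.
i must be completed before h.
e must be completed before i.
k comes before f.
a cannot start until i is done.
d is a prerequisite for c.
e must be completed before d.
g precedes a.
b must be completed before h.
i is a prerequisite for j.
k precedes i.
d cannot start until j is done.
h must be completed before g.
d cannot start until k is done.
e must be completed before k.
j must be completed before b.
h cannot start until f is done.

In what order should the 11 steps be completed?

e, k, f, i, j, b, h, g, d, c, a

e is the only step with nothing outstanding, so it goes first.
That leaves k as the only ready step → k.
f needed k, now all done → f.
i needed e, k and f, now all done → i.
j is the only step now ready → j.
That leaves b as the only ready step → b.
h needed i, f and b, now all done → h.
g is the only step now ready → g.
That leaves d as the only ready step → d.
c needed h, d, j and b, now all done → c.
That leaves a as the only ready step → a.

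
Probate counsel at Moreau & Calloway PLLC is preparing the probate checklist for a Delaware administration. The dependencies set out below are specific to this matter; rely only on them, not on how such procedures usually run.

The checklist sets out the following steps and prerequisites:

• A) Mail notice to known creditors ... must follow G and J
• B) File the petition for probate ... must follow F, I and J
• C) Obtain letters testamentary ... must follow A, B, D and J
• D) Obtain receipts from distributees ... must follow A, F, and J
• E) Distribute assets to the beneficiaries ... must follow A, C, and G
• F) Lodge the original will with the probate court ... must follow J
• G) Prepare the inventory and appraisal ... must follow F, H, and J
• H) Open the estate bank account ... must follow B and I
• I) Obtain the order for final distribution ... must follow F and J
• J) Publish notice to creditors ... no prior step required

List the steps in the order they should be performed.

J is the only step with nothing outstanding, so it goes first.
That leaves F as the only ready step → F.
Next only I has its prerequisites met → I.
B needed F, I and J, now all done → B.
H is the only step now ready → H.
G needed F, H and J, now all done → G.
Next only A has its prerequisites met → A.
D needed A, F and J, now all done → D.
That leaves C as the only ready step → C.
E needed A, C and G, now all done → E.

J, F, I, B, H, G, A, D, C, E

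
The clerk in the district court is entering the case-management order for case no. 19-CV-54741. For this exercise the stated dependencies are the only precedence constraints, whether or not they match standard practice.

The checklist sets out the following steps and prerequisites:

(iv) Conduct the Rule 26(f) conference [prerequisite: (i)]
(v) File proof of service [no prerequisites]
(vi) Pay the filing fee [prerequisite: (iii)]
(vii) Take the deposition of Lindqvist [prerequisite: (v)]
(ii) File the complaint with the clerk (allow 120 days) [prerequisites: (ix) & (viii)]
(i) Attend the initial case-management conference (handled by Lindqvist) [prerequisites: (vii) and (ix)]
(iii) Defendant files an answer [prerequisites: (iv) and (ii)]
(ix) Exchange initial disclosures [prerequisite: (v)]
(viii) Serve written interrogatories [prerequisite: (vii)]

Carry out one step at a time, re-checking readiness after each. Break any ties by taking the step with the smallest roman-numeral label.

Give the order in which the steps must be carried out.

(v), (vii), (viii), (ix), (i), (ii), (iv), (iii), (vi)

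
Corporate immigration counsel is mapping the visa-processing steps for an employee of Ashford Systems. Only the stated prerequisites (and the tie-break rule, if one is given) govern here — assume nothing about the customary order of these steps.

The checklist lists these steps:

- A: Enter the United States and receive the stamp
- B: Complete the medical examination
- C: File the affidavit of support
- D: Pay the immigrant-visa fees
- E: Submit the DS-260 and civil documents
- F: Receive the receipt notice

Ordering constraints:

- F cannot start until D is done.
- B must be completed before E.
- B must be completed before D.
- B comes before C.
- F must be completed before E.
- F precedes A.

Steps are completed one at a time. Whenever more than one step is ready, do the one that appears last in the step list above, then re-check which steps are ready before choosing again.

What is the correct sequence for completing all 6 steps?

B D F E C A

B is the only step with nothing outstanding, so it goes first.
Ready: D and C. D is listed later → D.
Ready: F and C. F is listed later → F.
Now E, C and A have their prerequisites met. E is listed later, so E next.
Now C and A have their prerequisites met. C is listed later, so C next.
That leaves A as the only ready step → A.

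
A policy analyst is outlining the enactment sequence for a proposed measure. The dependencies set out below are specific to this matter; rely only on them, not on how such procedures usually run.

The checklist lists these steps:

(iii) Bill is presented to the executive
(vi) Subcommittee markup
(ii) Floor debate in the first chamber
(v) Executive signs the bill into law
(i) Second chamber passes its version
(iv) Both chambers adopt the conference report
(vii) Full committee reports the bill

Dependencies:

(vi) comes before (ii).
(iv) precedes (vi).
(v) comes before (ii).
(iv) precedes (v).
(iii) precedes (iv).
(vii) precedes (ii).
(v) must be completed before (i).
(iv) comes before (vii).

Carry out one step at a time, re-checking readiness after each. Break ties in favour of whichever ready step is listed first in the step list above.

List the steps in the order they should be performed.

(iii) has no prerequisites → (iii) first.
(iv) needed (iii), now all done → (iv).
Ready: (vi), (v) and (vii). (vi) is listed earlier → (vi).
Ready: (v) and (vii). (v) is listed earlier → (v).
(i) and (vii) are both available; (i) is listed earlier → (i).
(vii) needed (iv), now all done → (vii).
(ii) needed (vi), (v) and (vii), now all done → (ii).

(iii) (iv) (vi) (v) (i) (vii) (ii)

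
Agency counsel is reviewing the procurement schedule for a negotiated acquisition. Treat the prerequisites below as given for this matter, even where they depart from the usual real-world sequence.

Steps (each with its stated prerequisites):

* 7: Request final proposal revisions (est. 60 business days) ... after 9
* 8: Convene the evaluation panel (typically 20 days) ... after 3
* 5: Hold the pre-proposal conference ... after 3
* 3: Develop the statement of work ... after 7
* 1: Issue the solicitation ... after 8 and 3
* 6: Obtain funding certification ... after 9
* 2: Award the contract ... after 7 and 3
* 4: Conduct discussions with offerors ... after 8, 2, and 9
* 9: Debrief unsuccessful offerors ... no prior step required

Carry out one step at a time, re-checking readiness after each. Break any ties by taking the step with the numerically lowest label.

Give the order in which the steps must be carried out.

9 6 7 3 2 5 8 1 4

9 is the only step with nothing outstanding, so it goes first.
Ready: 6 and 7. 6 has the earlier label → 6.
Next only 7 has its prerequisites met → 7.
3 needed 7, now all done → 3.
Now 2, 5 and 8 have their prerequisites met. 2 has the earlier label, so 2 next.
Now 5 and 8 have their prerequisites met. 5 has the earlier label, so 5 next.
That leaves 8 as the only ready step → 8.
1 and 4 are both available; 1 has the earlier label → 1.
4 is the only step now ready → 4.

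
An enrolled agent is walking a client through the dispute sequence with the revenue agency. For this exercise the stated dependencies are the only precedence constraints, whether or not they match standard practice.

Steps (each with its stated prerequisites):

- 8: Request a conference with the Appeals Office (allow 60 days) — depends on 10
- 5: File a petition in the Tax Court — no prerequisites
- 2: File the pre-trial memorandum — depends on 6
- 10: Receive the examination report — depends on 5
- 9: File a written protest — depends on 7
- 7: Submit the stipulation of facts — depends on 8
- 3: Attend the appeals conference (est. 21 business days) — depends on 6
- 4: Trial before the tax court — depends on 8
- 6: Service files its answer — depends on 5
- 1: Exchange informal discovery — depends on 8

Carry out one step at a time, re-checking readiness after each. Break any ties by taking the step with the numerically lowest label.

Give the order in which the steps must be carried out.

5 → 6 → 2 → 3 → 10 → 8 → 1 → 4 → 7 → 9

Only 5 has no prerequisites, so it is first.
Now 6 and 10 have their prerequisites met. 6 has the earlier label, so 6 next.
2 and 3 now also ready, so the ready set is {2, 3, 10}; 2 has the earlier label → 2.
Now 3 and 10 have their prerequisites met. 3 has the earlier label, so 3 next.
10 is the only step now ready → 10.
8 is the only step now ready → 8.
1, 4 and 7 are all available; 1 has the earlier label → 1.
Ready: 4 and 7. 4 has the earlier label → 4.
7 needed 8, now all done → 7.
Next only 9 has its prerequisites met → 9.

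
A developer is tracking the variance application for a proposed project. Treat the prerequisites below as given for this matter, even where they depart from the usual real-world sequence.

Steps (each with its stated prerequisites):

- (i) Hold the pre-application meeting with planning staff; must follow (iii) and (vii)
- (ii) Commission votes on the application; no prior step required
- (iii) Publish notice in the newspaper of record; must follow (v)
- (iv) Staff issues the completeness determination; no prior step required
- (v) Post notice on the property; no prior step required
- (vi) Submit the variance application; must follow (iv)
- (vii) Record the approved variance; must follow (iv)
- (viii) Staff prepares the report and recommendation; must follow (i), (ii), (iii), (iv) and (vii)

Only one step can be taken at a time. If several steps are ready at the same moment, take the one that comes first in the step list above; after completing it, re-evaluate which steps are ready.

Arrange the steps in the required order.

(ii) → (iv) → (v) → (iii) → (vi) → (vii) → (i) → (viii)

(ii), (iv) and (v) have no prerequisites; (ii) is listed earlier, so (ii) is first.
Now (iv) and (v) have their prerequisites met. (iv) is listed earlier, so (iv) next.
Now (v), (vi) and (vii) have their prerequisites met. (v) is listed earlier, so (v) next.
(iii) now also ready, so the ready set is {(iii), (vi), (vii)}; (iii) is listed earlier → (iii).
Now (vi) and (vii) have their prerequisites met. (vi) is listed earlier, so (vi) next.
(vii) is the only step now ready → (vii).
(i) is the only step now ready → (i).
That leaves (viii) as the only ready step → (viii).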